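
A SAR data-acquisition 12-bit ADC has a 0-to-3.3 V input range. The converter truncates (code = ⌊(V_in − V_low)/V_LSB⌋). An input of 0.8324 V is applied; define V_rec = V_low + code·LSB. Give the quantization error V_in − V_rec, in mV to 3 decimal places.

LSB = 3.3/2^12 = 0.806 mV.
Scaled input = 1033.1850 LSBs, so code = 1033.
V_rec = 0 + 1033·0.000805664 = 0.83225098 V.
V_in − V_rec = 0.000149023 V = 0.149 mV.

0.149 mV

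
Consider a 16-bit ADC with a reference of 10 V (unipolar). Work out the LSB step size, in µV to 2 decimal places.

Full-scale span = 10 V.
LSB = 10 / 2^16 = 10 / 65536 = 0.000152588 V = 152.59 µV.

152.59 µV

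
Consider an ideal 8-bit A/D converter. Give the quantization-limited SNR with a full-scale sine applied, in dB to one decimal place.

49.9 dB

SNR ≈ 6.02·N + 1.76 dB = 6.02·8 + 1.76 = 49.92 dB.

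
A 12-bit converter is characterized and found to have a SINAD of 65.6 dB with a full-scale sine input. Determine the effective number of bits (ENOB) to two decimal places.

10.60 bits

ENOB = (SINAD − 1.76) / 6.02 = (65.6 − 1.76)/6.02 = 10.605.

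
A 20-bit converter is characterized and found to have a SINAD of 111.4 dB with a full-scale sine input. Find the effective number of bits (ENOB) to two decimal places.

18.21 bits

ENOB = (SINAD − 1.76) / 6.02 = (111.4 − 1.76)/6.02 = 18.213.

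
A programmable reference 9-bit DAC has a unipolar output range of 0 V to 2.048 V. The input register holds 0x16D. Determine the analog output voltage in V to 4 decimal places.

1.4600 V

LSB = 2.048 V / 2^9 = 4.000 mV.
Code 0x16D = 365 decimal.
V_out = 0 + 365 × 0.004 V = 1.46 V.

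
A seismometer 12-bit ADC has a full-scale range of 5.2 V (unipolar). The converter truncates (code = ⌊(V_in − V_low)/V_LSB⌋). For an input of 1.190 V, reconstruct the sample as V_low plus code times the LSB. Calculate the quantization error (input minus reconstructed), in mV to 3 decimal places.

0.449 mV

Step size: 5.2 V ÷ 2^12 = 1.270 mV.
(1.190 − 0)/0.00126953 = 937.3538; ⌊·⌋ gives code 937.
V_rec = 0 + 937·0.00126953 = 1.1895508 V.
V_in − V_rec = 0.000449219 V = 0.449 mV.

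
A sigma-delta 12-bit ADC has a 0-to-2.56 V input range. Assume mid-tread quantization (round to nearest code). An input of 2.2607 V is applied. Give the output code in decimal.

code 3617

LSB = 2.56 V / 4096 = 0.625 mV.
(2.2607 − 0) / 0.000625 = 3617.120 LSBs.
round(3617.120) = 3617.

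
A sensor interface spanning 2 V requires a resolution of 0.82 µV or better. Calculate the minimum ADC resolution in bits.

22 bits

Number of steps required ≥ 2 V / 0.82 µV = 2439024.39.
Need 2^N ≥ 2439024.39; 2^21 = 2097152, 2^22 = 4194304.
Minimum N = 22.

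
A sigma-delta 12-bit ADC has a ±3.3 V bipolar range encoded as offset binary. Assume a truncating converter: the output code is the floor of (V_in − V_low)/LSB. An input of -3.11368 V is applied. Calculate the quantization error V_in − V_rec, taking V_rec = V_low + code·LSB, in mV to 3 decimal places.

1.017 mV

LSB = 6.6/2^12 = 1.611 mV.
Scaled input = 115.6313 LSBs, so code = 115.
Code 115 maps back to (−3.3) + 115×0.00161133 V = -3.1146973 V.
V_in − V_rec = 0.00101727 V = 1.017 mV.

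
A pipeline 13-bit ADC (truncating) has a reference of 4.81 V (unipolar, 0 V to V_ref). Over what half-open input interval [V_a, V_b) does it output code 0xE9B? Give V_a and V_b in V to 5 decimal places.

[2.19538 V, 2.19597 V)

LSB = 4.81/2^13 = 0.587 mV.
Code 0xE9B = 3739 decimal.
V_a = V_low + 3739·LSB = 2.19538 V; V_b = V_low + 3740·LSB = 2.19597 V.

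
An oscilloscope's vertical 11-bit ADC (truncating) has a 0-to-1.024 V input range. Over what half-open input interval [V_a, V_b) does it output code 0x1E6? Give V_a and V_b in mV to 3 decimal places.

[243.000 mV, 243.500 mV)

LSB = 1.024/2^11 = 0.500 mV.
Code 0x1E6 = 486 decimal.
V_a = V_low + 486·LSB = 0.243 V; V_b = V_low + 487·LSB = 0.2435 V.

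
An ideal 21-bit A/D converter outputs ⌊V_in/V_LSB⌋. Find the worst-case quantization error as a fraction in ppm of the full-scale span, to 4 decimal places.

0.4768 ppm

Truncating → worst-case error = 1 LSB = V_FS/2^21, so 1e+06/2097152 = 0.476837 ppm of full scale.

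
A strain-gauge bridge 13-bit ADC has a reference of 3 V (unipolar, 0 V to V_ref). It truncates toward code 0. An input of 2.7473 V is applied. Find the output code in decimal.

LSB = 3 V / 8192 = 366.21 µV.
(2.7473 − 0) / 0.000366211 = 7501.961 LSBs.
Floor → code 7501.

code 7501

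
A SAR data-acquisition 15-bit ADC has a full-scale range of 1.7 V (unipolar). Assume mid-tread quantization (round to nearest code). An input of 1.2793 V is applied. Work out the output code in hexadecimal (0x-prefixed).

Full-scale span = 1.7 V; LSB = 1.7/2^15 = 51.88 µV.
(V_in − V_low)/LSB = (1.2793 − 0) / 5.18799e-05 = 24658.884.
So the output code is 24659.
In hexadecimal (0x-prefixed): 0x6053.

code 0x6053 (decimal 24659)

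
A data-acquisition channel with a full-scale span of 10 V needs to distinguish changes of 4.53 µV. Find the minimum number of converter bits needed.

Number of steps required ≥ 10 V / 4.53 µV = 2207505.52.
Need 2^N ≥ 2207505.52; 2^21 = 2097152, 2^22 = 4194304.
Minimum N = 22.

22 bits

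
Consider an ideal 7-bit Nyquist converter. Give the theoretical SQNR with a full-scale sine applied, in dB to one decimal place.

SNR ≈ 6.02·N + 1.76 dB = 6.02·7 + 1.76 = 43.90 dB.

43.9 dB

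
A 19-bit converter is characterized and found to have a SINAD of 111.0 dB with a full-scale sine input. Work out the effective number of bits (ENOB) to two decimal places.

18.15 bits

ENOB = (SINAD − 1.76) / 6.02 = (111.0 − 1.76)/6.02 = 18.146.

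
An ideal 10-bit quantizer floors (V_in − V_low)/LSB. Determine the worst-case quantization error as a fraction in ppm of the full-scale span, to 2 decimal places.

976.56 ppm

Truncating → worst-case error = 1 LSB = V_FS/2^10, so 1e+06/1024 = 976.562 ppm of full scale.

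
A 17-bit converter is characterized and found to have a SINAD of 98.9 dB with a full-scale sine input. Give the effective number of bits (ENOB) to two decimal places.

ENOB = (SINAD − 1.76) / 6.02 = (98.9 − 1.76)/6.02 = 16.136.

16.14 bits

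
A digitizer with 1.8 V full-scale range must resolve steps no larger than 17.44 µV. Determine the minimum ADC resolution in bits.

Number of steps required ≥ 1.8 V / 17.44 µV = 103211.01.
Need 2^N ≥ 103211.01; 2^16 = 65536, 2^17 = 131072.
Minimum N = 17.

17 bits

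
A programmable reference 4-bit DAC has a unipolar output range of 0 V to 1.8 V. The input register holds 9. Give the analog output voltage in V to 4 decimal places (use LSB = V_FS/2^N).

1.0125 V

LSB = 1.8 V / 2^4 = 112.500 mV.
V_out = 0 + 9 × 0.1125 V = 1.0125 V.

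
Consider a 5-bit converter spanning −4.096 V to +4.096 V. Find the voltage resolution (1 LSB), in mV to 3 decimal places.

Full-scale span = 8.192 V.
LSB = 8.192 / 2^5 = 8.192 / 32 = 0.256 V = 256.000 mV.

256.000 mV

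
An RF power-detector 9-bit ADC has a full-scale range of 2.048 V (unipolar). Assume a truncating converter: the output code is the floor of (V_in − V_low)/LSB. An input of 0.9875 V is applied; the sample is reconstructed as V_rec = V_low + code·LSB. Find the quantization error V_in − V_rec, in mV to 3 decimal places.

Step size: 2.048 V ÷ 2^9 = 4.000 mV.
Scaled input = 246.8750 LSBs, so code = 246.
V_rec = 0 + 246·0.004 = 0.984 V.
Error = 0.9875 − 0.984 = 0.0035 V = 3.500 mV.

3.500 mV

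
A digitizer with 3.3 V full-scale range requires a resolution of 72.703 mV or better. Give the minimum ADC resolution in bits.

6 bits

Number of steps required ≥ 3.3 V / 72.703 mV = 45.39.
Need 2^N ≥ 45.39; 2^5 = 32, 2^6 = 64.
Minimum N = 6.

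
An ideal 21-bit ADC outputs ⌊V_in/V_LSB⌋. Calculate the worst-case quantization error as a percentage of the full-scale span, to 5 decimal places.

Truncating → worst-case error = 1 LSB = V_FS/2^21, so 100/2097152 = 4.76837e-05 % of full scale.

0.00005 %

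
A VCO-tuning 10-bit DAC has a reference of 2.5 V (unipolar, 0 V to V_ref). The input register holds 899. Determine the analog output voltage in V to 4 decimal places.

2.1948 V

LSB = 2.5 V / 2^10 = 2.441 mV.
V_out = 0 + 899 × 0.00244141 V = 2.19482 V.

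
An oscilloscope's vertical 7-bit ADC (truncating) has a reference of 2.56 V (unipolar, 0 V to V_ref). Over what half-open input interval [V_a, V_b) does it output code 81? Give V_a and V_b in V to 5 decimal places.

LSB = 2.56/2^7 = 20.000 mV.
V_a = V_low + 81·LSB = 1.62 V; V_b = V_low + 82·LSB = 1.64 V.

[1.62000 V, 1.64000 V)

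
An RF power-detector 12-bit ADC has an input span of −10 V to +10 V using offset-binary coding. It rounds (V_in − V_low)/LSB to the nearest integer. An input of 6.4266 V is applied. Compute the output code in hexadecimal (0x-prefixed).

With 4096 levels over 20 V, one step is 4.883 mV.
(6.4266 − (−10)) / 0.00488281 = 3364.168 LSBs.
Round → code 3364.
In hexadecimal (0x-prefixed): 0xD24.

code 0xD24 (decimal 3364)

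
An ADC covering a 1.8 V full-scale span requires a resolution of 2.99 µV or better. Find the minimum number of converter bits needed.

Number of steps required ≥ 1.8 V / 2.99 µV = 602006.69.
Need 2^N ≥ 602006.69; 2^19 = 524288, 2^20 = 1048576.
Minimum N = 20.

20 bits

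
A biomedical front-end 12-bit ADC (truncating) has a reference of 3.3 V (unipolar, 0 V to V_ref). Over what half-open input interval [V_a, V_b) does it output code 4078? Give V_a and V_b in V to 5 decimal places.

LSB = 3.3/2^12 = 0.806 mV.
V_a = V_low + 4078·LSB = 3.2855 V; V_b = V_low + 4079·LSB = 3.2863 V.

[3.28550 V, 3.28630 V)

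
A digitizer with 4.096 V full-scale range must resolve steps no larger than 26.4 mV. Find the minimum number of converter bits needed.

8 bits

Number of steps required ≥ 4.096 V / 26.4 mV = 155.15.
Need 2^N ≥ 155.15; 2^7 = 128, 2^8 = 256.
Minimum N = 8.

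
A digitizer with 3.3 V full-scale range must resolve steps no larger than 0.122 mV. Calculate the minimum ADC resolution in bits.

15 bits

Number of steps required ≥ 3.3 V / 0.122 mV = 27049.18.
Need 2^N ≥ 27049.18; 2^14 = 16384, 2^15 = 32768.
Minimum N = 15.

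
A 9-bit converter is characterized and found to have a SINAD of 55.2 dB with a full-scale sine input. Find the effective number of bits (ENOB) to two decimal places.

ENOB = (SINAD − 1.76) / 6.02 = (55.2 − 1.76)/6.02 = 8.877.

8.88 bits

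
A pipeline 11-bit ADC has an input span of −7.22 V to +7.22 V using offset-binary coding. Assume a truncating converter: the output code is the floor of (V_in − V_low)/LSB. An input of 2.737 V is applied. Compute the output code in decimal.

code 1412

Full-scale span = 14.44 V; LSB = 14.44/2^11 = 7.051 mV.
(V_in − V_low)/LSB = (2.737 − (−7.22)) / 0.00705078 = 1412.184.
Floor → code 1412.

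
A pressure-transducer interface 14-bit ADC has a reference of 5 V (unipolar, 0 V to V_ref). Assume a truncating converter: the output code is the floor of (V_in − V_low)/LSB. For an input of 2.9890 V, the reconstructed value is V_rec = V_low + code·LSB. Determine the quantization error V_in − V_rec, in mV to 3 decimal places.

Step size: 5 V ÷ 2^14 = 305.18 µV.
(2.9890 − 0)/0.000305176 = 9794.3552; ⌊·⌋ gives code 9794.
V_rec = 0 + 9794·0.000305176 = 2.9888916 V.
Error = 2.9890 − 2.9888916 = 0.000108398 V = 0.108 mV.

0.108 mV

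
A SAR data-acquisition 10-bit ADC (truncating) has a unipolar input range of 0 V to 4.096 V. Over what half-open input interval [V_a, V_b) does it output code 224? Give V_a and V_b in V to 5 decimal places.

LSB = 4.096/2^10 = 4.000 mV.
V_a = V_low + 224·LSB = 0.896 V; V_b = V_low + 225·LSB = 0.9 V.

[0.89600 V, 0.90000 V)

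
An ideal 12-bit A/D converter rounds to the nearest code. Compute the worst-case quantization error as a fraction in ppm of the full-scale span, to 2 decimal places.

122.07 ppm

Rounding → worst-case error = ½ LSB = V_FS/2^13, so 1e+06/8192 = 122.07 ppm of full scale.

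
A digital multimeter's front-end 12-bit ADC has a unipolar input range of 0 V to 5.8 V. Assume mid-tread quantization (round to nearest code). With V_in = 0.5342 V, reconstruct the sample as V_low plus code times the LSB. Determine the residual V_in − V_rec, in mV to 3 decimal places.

LSB = 5.8/2^12 = 1.416 mV.
(0.5342 − 0)/0.00141602 = 377.2557; round gives code 377.
Reconstructed: 0.53383789 V.
Error = 0.5342 − 0.53383789 = 0.000362109 V = 0.362 mV.

0.362 mV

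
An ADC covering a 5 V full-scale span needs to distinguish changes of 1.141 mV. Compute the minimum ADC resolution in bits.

Number of steps required ≥ 5 V / 1.141 mV = 4382.12.
Need 2^N ≥ 4382.12; 2^12 = 4096, 2^13 = 8192.
Minimum N = 13.

13 bits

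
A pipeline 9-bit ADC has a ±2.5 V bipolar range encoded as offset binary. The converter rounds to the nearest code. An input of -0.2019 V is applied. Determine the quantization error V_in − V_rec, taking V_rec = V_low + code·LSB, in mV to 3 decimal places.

3.178 mV

One LSB is 5 V / 512 = 9.766 mV.
Scaled input = 235.3254 LSBs, so code = 235.
V_rec = (−2.5) + 235·0.00976562 = -0.20507812 V.
Error = -0.2019 − (−0.20507812) = 0.00317812 V = 3.178 mV.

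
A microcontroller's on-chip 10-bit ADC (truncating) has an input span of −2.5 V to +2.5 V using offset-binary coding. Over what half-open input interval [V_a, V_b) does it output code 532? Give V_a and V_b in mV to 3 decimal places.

LSB = 5/2^10 = 4.883 mV.
V_a = V_low + 532·LSB = 0.0976562 V; V_b = V_low + 533·LSB = 0.102539 V.

[97.656 mV, 102.539 mV)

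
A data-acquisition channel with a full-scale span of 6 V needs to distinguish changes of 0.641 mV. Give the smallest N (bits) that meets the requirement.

Number of steps required ≥ 6 V / 0.641 mV = 9360.37.
Need 2^N ≥ 9360.37; 2^13 = 8192, 2^14 = 16384.
Minimum N = 14.

14 bits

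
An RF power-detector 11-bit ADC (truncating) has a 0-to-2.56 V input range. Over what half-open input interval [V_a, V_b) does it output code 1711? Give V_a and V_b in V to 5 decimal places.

LSB = 2.56/2^11 = 1.250 mV.
V_a = V_low + 1711·LSB = 2.13875 V; V_b = V_low + 1712·LSB = 2.14 V.

[2.13875 V, 2.14000 V)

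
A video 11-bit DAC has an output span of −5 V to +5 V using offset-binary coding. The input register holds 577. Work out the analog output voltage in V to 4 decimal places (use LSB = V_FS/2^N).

LSB = 10 V / 2^11 = 4.883 mV.
V_out = (−5) + 577 × 0.00488281 V = -2.18262 V.

-2.1826 V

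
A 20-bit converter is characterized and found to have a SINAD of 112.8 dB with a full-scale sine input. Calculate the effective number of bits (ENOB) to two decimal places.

18.45 bits

ENOB = (SINAD − 1.76) / 6.02 = (112.8 − 1.76)/6.02 = 18.445.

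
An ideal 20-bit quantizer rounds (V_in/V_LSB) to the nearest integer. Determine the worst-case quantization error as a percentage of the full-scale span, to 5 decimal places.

0.00005 %

Rounding → worst-case error = ½ LSB = V_FS/2^21, so 100/2097152 = 4.76837e-05 % of full scale.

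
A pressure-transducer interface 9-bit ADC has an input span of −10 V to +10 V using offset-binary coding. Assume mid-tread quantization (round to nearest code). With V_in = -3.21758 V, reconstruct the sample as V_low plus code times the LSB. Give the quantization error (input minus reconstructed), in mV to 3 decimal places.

-14.455 mV

LSB = 20/2^9 = 39.062 mV.
(V_in − V_low)/LSB = (-3.21758 − (−10))/0.0390625 = 173.6300 → code 174 (round).
V_rec = (−10) + 174·0.0390625 = -3.203125 V.
V_in − V_rec = -0.014455 V = -14.455 mV.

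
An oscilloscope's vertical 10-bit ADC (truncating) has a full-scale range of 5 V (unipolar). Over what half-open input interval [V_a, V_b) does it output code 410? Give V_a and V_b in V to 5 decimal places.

LSB = 5/2^10 = 4.883 mV.
V_a = V_low + 410·LSB = 2.00195 V; V_b = V_low + 411·LSB = 2.00684 V.

[2.00195 V, 2.00684 V)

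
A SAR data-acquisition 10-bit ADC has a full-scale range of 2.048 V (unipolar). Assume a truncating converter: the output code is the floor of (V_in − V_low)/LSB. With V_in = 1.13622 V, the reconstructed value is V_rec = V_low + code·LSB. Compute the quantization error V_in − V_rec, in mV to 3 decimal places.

0.220 mV

One LSB is 2.048 V / 1024 = 2.000 mV.
(V_in − V_low)/LSB = (1.13622 − 0)/0.002 = 568.1100 → code 568 (floor).
Reconstructed: 1.136 V.
Error = 1.13622 − 1.136 = 0.00022 V = 0.220 mV.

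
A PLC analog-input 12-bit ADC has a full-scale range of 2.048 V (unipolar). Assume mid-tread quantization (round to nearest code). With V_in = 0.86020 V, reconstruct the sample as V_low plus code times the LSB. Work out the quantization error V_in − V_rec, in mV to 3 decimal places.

One LSB is 2.048 V / 4096 = 0.500 mV.
(V_in − V_low)/LSB = (0.86020 − 0)/0.0005 = 1720.4000 → code 1720 (round).
Reconstructed: 0.86 V.
V_in − V_rec = 0.0002 V = 0.200 mV.

0.200 mV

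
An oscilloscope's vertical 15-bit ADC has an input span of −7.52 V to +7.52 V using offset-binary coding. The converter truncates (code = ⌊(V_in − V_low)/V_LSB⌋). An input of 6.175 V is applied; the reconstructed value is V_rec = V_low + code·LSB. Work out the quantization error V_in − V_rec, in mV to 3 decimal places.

0.283 mV

Step size: 15.04 V ÷ 2^15 = 458.98 µV.
(V_in − V_low)/LSB = (6.175 − (−7.52))/0.000458984 = 29837.6170 → code 29837 (floor).
Reconstructed: 6.1747168 V.
V_in − V_rec = 0.000283203 V = 0.283 mV.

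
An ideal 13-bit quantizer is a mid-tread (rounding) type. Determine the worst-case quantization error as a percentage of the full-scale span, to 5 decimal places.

0.00610 %

Rounding → worst-case error = ½ LSB = V_FS/2^14, so 100/16384 = 0.00610352 % of full scale.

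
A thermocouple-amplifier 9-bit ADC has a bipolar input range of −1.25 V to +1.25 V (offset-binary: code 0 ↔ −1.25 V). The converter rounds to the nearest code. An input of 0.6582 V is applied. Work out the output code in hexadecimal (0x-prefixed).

With 512 levels over 2.5 V, one step is 4.883 mV.
(V_in − V_low)/LSB = (0.6582 − (−1.25)) / 0.00488281 = 390.799.
Round → code 391.
In hexadecimal (0x-prefixed): 0x187.

code 0x187 (decimal 391)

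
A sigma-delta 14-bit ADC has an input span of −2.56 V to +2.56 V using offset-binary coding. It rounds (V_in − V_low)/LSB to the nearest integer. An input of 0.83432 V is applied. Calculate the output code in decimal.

code 10862

Full-scale span = 5.12 V; LSB = 5.12/2^14 = 312.50 µV.
(0.83432 − (−2.56)) / 0.0003125 = 10861.824 LSBs.
round(10861.824) = 10862.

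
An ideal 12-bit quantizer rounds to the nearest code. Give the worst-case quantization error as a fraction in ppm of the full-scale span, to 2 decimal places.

122.07 ppm

Rounding → worst-case error = ½ LSB = V_FS/2^13, so 1e+06/8192 = 122.07 ppm of full scale.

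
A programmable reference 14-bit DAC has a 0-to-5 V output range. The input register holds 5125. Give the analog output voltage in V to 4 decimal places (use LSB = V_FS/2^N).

LSB = 5 V / 2^14 = 305.18 µV.
V_out = 0 + 5125 × 0.000305176 V = 1.56403 V.

1.5640 V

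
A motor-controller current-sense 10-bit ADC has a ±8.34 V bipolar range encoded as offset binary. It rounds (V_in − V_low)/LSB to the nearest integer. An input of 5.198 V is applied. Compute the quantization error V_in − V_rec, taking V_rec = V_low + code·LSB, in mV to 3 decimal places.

Step size: 16.68 V ÷ 2^10 = 16.289 mV.
(V_in − V_low)/LSB = (5.198 − (−8.34))/0.0162891 = 831.1098 → code 831 (round).
V_rec = (−8.34) + 831·0.0162891 = 5.1962109 V.
Error = 5.198 − 5.1962109 = 0.00178906 V = 1.789 mV.

1.789 mV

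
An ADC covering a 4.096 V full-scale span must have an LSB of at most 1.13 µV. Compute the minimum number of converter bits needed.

Number of steps required ≥ 4.096 V / 1.13 µV = 3624778.76.
Need 2^N ≥ 3624778.76; 2^21 = 2097152, 2^22 = 4194304.
Minimum N = 22.

22 bits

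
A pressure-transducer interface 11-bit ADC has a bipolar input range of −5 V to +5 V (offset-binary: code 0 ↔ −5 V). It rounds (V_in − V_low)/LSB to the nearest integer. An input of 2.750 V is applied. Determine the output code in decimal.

Full-scale span = 10 V; LSB = 10/2^11 = 4.883 mV.
Input sits at 1587.200 steps above V_low.
round(1587.200) = 1587.

code 1587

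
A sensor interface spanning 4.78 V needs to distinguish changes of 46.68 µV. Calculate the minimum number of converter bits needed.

17 bits

Number of steps required ≥ 4.78 V / 46.68 µV = 102399.31.
Need 2^N ≥ 102399.31; 2^16 = 65536, 2^17 = 131072.
Minimum N = 17.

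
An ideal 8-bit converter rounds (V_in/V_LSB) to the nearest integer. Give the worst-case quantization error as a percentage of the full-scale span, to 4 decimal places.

Rounding → worst-case error = ½ LSB = V_FS/2^9, so 100/512 = 0.195312 % of full scale.

0.1953 %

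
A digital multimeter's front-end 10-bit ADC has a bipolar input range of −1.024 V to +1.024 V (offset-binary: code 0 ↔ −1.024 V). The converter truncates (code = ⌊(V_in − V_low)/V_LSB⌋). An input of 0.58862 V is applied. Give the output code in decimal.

With 1024 levels over 2.048 V, one step is 2.000 mV.
Input sits at 806.310 steps above V_low.
So the output code is 806.

code 806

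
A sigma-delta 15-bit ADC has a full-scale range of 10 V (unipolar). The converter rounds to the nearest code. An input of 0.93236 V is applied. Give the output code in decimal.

Full-scale span = 10 V; LSB = 10/2^15 = 305.18 µV.
Input sits at 3055.157 steps above V_low.
So the output code is 3055.

code 3055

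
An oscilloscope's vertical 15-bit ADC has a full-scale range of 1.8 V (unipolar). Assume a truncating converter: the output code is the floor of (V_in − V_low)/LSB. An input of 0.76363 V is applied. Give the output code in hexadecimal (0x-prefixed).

With 32768 levels over 1.8 V, one step is 54.93 µV.
(0.76363 − 0) / 5.49316e-05 = 13901.460 LSBs.
So the output code is 13901.
In hexadecimal (0x-prefixed): 0x364D.

code 0x364D (decimal 13901)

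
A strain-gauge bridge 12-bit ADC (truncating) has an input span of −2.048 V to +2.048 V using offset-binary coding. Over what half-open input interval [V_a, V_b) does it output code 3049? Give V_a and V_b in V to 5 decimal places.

[1.00100 V, 1.00200 V)

LSB = 4.096/2^12 = 1.000 mV.
V_a = V_low + 3049·LSB = 1.001 V; V_b = V_low + 3050·LSB = 1.002 V.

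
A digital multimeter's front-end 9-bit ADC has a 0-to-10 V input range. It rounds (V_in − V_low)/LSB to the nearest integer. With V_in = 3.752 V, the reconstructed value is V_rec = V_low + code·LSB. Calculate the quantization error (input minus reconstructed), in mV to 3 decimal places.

2.000 mV

One LSB is 10 V / 512 = 19.531 mV.
Scaled input = 192.1024 LSBs, so code = 192.
Reconstructed: 3.75 V.
Difference: 0.002 V → 2.000 mV.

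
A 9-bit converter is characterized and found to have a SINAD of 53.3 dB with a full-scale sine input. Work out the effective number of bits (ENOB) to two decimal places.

ENOB = (SINAD − 1.76) / 6.02 = (53.3 − 1.76)/6.02 = 8.561.

8.56 bits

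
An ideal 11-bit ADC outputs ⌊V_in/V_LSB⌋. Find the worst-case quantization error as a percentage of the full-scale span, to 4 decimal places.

0.0488 %

Truncating → worst-case error = 1 LSB = V_FS/2^11, so 100/2048 = 0.0488281 % of full scale.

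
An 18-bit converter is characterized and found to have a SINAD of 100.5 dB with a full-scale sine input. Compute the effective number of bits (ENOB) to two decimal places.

16.40 bits

ENOB = (SINAD − 1.76) / 6.02 = (100.5 − 1.76)/6.02 = 16.402.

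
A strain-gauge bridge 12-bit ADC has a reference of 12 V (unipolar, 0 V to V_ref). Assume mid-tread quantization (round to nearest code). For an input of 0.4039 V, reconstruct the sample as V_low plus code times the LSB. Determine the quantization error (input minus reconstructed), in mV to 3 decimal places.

-0.397 mV

One LSB is 12 V / 4096 = 2.930 mV.
Scaled input = 137.8645 LSBs, so code = 138.
V_rec = 0 + 138·0.00292969 = 0.40429688 V.
V_in − V_rec = -0.000396875 V = -0.397 mV.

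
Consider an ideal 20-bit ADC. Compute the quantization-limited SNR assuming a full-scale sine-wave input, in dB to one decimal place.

SNR ≈ 6.02·N + 1.76 dB = 6.02·20 + 1.76 = 122.16 dB.

122.2 dB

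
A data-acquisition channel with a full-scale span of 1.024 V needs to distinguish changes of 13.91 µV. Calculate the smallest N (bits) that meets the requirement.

Number of steps required ≥ 1.024 V / 13.91 µV = 73616.10.
Need 2^N ≥ 73616.10; 2^16 = 65536, 2^17 = 131072.
Minimum N = 17.

17 bits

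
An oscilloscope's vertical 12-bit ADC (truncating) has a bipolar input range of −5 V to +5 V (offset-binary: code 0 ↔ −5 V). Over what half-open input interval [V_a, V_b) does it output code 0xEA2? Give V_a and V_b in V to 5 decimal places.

[4.14551 V, 4.14795 V)

LSB = 10/2^12 = 2.441 mV.
Code 0xEA2 = 3746 decimal.
V_a = V_low + 3746·LSB = 4.14551 V; V_b = V_low + 3747·LSB = 4.14795 V.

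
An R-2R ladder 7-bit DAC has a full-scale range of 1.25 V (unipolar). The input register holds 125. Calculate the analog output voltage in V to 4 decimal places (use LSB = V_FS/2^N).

1.2207 V

LSB = 1.25 V / 2^7 = 9.766 mV.
V_out = 0 + 125 × 0.00976562 V = 1.2207 V.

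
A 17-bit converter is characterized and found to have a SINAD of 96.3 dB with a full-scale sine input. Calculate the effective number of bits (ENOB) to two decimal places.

15.70 bits

ENOB = (SINAD − 1.76) / 6.02 = (96.3 − 1.76)/6.02 = 15.704.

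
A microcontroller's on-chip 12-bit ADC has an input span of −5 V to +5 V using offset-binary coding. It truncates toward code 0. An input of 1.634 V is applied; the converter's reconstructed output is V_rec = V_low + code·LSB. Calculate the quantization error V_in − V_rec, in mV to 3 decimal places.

LSB = 10/2^12 = 2.441 mV.
(V_in − V_low)/LSB = (1.634 − (−5))/0.00244141 = 2717.2864 → code 2717 (floor).
Reconstructed: 1.6333008 V.
Difference: 0.000699219 V → 0.699 mV.

0.699 mV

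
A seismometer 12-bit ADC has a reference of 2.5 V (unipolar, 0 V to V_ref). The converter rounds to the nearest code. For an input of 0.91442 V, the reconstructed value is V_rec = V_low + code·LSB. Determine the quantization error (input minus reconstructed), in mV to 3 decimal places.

0.113 mV

One LSB is 2.5 V / 4096 = 0.610 mV.
(V_in − V_low)/LSB = (0.91442 − 0)/0.000610352 = 1498.1857 → code 1498 (round).
Code 1498 maps back to 0 + 1498×0.000610352 V = 0.91430664 V.
Difference: 0.000113359 V → 0.113 mV.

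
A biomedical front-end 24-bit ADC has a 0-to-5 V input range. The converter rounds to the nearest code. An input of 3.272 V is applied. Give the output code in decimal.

code 10979010

Full-scale span = 5 V; LSB = 5/2^24 = 0.30 µV.
(V_in − V_low)/LSB = (3.272 − 0) / 2.98023e-07 = 10979010.150.
So the output code is 10979010.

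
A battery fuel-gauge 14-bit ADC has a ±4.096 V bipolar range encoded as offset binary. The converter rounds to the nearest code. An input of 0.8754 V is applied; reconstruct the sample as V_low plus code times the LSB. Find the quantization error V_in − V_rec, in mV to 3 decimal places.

-0.100 mV

LSB = 8.192/2^14 = 0.500 mV.
(0.8754 − (−4.096))/0.0005 = 9942.8000; round gives code 9943.
V_rec = (−4.096) + 9943·0.0005 = 0.8755 V.
Difference: -0.0001 V → -0.100 mV.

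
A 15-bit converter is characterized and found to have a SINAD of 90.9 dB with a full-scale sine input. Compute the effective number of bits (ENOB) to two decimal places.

14.81 bits

ENOB = (SINAD − 1.76) / 6.02 = (90.9 − 1.76)/6.02 = 14.807.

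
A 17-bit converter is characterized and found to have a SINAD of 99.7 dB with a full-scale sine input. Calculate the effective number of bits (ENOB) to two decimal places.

16.27 bits

ENOB = (SINAD − 1.76) / 6.02 = (99.7 − 1.76)/6.02 = 16.269.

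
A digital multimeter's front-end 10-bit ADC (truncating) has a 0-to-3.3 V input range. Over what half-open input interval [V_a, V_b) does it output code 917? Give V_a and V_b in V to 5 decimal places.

LSB = 3.3/2^10 = 3.223 mV.
V_a = V_low + 917·LSB = 2.95518 V; V_b = V_low + 918·LSB = 2.9584 V.

[2.95518 V, 2.95840 V)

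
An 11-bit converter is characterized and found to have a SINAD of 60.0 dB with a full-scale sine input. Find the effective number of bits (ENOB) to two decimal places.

9.67 bits

ENOB = (SINAD − 1.76) / 6.02 = (60.0 − 1.76)/6.02 = 9.674.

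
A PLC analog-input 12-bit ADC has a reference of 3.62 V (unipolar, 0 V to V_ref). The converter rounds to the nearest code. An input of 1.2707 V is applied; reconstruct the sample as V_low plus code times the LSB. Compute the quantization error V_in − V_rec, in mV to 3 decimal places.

-0.189 mV

LSB = 3.62/2^12 = 0.884 mV.
(V_in − V_low)/LSB = (1.2707 − 0)/0.000883789 = 1437.7865 → code 1438 (round).
Reconstructed: 1.2708887 V.
Error = 1.2707 − 1.2708887 = -0.000188672 V = -0.189 mV.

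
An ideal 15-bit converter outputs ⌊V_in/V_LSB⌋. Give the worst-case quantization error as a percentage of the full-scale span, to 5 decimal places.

Truncating → worst-case error = 1 LSB = V_FS/2^15, so 100/32768 = 0.00305176 % of full scale.

0.00305 %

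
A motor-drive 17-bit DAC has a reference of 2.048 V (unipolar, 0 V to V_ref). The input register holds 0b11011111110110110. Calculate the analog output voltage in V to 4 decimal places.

1.7908 V

LSB = 2.048 V / 2^17 = 15.62 µV.
Code 0b11011111110110110 = 114614 decimal.
V_out = 0 + 114614 × 1.5625e-05 V = 1.79084 V.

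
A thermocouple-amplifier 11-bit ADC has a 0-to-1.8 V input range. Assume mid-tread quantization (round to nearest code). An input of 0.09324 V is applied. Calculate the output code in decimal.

LSB = 1.8 V / 2048 = 0.879 mV.
Input sits at 106.086 steps above V_low.
So the output code is 106.

code 106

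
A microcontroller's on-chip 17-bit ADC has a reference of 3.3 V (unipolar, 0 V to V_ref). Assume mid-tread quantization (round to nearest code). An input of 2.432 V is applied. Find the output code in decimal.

With 131072 levels over 3.3 V, one step is 25.18 µV.
(V_in − V_low)/LSB = (2.432 − 0) / 2.5177e-05 = 96596.092.
So the output code is 96596.

code 96596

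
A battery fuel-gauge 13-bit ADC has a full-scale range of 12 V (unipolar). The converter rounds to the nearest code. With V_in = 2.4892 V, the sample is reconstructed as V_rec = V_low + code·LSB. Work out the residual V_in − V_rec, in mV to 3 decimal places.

Step size: 12 V ÷ 2^13 = 1.465 mV.
(V_in − V_low)/LSB = (2.4892 − 0)/0.00146484 = 1699.2939 → code 1699 (round).
V_rec = 0 + 1699·0.00146484 = 2.4887695 V.
V_in − V_rec = 0.000430469 V = 0.430 mV.

0.430 mV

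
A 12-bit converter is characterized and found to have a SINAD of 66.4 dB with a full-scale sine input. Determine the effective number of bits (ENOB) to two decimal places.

10.74 bits

ENOB = (SINAD − 1.76) / 6.02 = (66.4 − 1.76)/6.02 = 10.738.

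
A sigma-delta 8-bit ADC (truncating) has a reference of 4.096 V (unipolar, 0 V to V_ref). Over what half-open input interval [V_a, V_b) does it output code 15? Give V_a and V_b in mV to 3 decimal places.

LSB = 4.096/2^8 = 16.000 mV.
V_a = V_low + 15·LSB = 0.24 V; V_b = V_low + 16·LSB = 0.256 V.

[240.000 mV, 256.000 mV)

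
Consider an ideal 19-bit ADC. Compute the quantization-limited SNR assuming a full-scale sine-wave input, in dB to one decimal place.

SNR ≈ 6.02·N + 1.76 dB = 6.02·19 + 1.76 = 116.14 dB.

116.1 dB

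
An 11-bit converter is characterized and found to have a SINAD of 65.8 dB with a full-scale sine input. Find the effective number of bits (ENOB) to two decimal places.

10.64 bits

ENOB = (SINAD − 1.76) / 6.02 = (65.8 − 1.76)/6.02 = 10.638.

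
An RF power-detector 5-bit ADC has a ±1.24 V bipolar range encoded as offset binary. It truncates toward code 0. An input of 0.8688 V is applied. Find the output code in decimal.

code 27

With 32 levels over 2.48 V, one step is 77.500 mV.
Input sits at 27.210 steps above V_low.
So the output code is 27.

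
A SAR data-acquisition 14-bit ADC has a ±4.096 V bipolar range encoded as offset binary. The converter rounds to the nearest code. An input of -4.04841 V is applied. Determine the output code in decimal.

With 16384 levels over 8.192 V, one step is 0.500 mV.
Input sits at 95.180 steps above V_low.
Round → code 95.

code 95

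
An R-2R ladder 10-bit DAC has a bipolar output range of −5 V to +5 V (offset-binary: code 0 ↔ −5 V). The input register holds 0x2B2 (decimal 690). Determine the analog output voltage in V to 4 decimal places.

LSB = 10 V / 2^10 = 9.766 mV.
Code 0x2B2 = 690 decimal.
V_out = (−5) + 690 × 0.00976562 V = 1.73828 V.

1.7383 V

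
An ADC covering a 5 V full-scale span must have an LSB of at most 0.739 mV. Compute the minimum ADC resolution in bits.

13 bits

Number of steps required ≥ 5 V / 0.739 mV = 6765.90.
Need 2^N ≥ 6765.90; 2^12 = 4096, 2^13 = 8192.
Minimum N = 13.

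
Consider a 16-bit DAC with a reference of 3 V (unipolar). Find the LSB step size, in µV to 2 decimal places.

Full-scale span = 3 V.
LSB = 3 / 2^16 = 3 / 65536 = 4.57764e-05 V = 45.78 µV.

45.78 µV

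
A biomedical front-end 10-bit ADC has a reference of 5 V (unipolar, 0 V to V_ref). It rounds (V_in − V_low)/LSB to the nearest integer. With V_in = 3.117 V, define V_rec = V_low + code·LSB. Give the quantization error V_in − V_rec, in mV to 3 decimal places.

1.766 mV

LSB = 5/2^10 = 4.883 mV.
(V_in − V_low)/LSB = (3.117 − 0)/0.00488281 = 638.3616 → code 638 (round).
V_rec = 0 + 638·0.00488281 = 3.1152344 V.
Error = 3.117 − 3.1152344 = 0.00176563 V = 1.766 mV.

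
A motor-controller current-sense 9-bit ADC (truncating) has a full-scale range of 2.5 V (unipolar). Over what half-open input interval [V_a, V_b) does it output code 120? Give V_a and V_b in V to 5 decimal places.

LSB = 2.5/2^9 = 4.883 mV.
V_a = V_low + 120·LSB = 0.585938 V; V_b = V_low + 121·LSB = 0.59082 V.

[0.58594 V, 0.59082 V)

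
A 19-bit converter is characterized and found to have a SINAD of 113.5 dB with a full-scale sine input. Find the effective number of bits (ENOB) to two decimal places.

ENOB = (SINAD − 1.76) / 6.02 = (113.5 − 1.76)/6.02 = 18.561.

18.56 bits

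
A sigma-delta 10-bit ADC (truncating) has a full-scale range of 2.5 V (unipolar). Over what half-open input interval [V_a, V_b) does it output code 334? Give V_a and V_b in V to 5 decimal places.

[0.81543 V, 0.81787 V)

LSB = 2.5/2^10 = 2.441 mV.
V_a = V_low + 334·LSB = 0.81543 V; V_b = V_low + 335·LSB = 0.817871 V.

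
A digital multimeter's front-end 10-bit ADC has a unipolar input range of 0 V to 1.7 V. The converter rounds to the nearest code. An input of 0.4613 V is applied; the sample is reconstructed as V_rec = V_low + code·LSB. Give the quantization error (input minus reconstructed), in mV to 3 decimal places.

LSB = 1.7/2^10 = 1.660 mV.
(0.4613 − 0)/0.00166016 = 277.8654; round gives code 278.
Reconstructed: 0.46152344 V.
V_in − V_rec = -0.000223438 V = -0.223 mV.

-0.223 mV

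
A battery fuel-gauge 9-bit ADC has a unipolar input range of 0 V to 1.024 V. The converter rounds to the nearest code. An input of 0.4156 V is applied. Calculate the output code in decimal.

code 208

Full-scale span = 1.024 V; LSB = 1.024/2^9 = 2.000 mV.
(V_in − V_low)/LSB = (0.4156 − 0) / 0.002 = 207.800.
Round → code 208.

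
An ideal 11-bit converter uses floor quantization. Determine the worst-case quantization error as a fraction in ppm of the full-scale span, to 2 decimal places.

488.28 ppm

Truncating → worst-case error = 1 LSB = V_FS/2^11, so 1e+06/2048 = 488.281 ppm of full scale.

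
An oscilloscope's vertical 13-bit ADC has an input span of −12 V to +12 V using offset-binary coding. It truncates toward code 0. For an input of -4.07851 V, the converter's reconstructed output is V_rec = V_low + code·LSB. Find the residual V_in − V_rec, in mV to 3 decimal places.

One LSB is 24 V / 8192 = 2.930 mV.
Scaled input = 2703.8686 LSBs, so code = 2703.
Code 2703 maps back to (−12) + 2703×0.00292969 V = -4.0810547 V.
Error = -4.07851 − (−4.0810547) = 0.00254469 V = 2.545 mV.

2.545 mV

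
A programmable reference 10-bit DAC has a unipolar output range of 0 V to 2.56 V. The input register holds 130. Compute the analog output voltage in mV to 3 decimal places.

LSB = 2.56 V / 2^10 = 2.500 mV.
V_out = 0 + 130 × 0.0025 V = 0.325 V.
= 325.000 mV.

325.000 mV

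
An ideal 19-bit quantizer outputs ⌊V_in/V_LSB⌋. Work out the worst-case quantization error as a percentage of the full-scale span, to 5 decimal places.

0.00019 %

Truncating → worst-case error = 1 LSB = V_FS/2^19, so 100/524288 = 0.000190735 % of full scale.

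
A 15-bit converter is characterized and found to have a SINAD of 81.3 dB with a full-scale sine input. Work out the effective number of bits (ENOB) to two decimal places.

ENOB = (SINAD − 1.76) / 6.02 = (81.3 − 1.76)/6.02 = 13.213.

13.21 bits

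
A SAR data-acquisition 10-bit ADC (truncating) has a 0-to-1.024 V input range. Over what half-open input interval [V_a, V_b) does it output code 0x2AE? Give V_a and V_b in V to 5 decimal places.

[0.68600 V, 0.68700 V)

LSB = 1.024/2^10 = 1.000 mV.
Code 0x2AE = 686 decimal.
V_a = V_low + 686·LSB = 0.686 V; V_b = V_low + 687·LSB = 0.687 V.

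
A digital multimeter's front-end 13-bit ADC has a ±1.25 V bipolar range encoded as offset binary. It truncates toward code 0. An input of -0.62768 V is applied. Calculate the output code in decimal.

With 8192 levels over 2.5 V, one step is 305.18 µV.
(-0.62768 − (−1.25)) / 0.000305176 = 2039.218 LSBs.
So the output code is 2039.

code 2039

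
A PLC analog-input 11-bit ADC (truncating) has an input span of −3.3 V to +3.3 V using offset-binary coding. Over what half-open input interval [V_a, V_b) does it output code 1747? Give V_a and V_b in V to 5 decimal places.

[2.32998 V, 2.33320 V)

LSB = 6.6/2^11 = 3.223 mV.
V_a = V_low + 1747·LSB = 2.32998 V; V_b = V_low + 1748·LSB = 2.3332 V.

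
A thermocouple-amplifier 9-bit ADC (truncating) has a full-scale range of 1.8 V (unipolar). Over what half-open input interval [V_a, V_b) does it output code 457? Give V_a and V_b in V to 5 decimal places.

[1.60664 V, 1.61016 V)

LSB = 1.8/2^9 = 3.516 mV.
V_a = V_low + 457·LSB = 1.60664 V; V_b = V_low + 458·LSB = 1.61016 V.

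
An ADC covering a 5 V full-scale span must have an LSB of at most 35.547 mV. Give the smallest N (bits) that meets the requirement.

8 bits

Number of steps required ≥ 5 V / 35.547 mV = 140.66.
Need 2^N ≥ 140.66; 2^7 = 128, 2^8 = 256.
Minimum N = 8.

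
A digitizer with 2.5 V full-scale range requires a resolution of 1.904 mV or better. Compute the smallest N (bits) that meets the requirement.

Number of steps required ≥ 2.5 V / 1.904 mV = 1313.03.
Need 2^N ≥ 1313.03; 2^10 = 1024, 2^11 = 2048.
Minimum N = 11.

11 bits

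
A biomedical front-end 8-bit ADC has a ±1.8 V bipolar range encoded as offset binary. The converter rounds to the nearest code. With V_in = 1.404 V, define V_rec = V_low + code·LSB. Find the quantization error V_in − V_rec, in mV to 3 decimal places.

-2.250 mV

Step size: 3.6 V ÷ 2^8 = 14.062 mV.
(V_in − V_low)/LSB = (1.404 − (−1.8))/0.0140625 = 227.8400 → code 228 (round).
Reconstructed: 1.40625 V.
Difference: -0.00225 V → -2.250 mV.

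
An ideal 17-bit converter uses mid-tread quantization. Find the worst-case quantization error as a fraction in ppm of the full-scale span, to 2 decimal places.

Rounding → worst-case error = ½ LSB = V_FS/2^18, so 1e+06/262144 = 3.8147 ppm of full scale.

3.81 ppm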